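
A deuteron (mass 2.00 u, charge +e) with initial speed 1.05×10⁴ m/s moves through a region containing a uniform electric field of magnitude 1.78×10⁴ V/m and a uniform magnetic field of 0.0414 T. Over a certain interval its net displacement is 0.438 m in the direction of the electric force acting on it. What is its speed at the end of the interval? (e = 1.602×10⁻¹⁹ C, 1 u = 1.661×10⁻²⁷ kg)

v_f ≈ 8.67×10⁵ m/s

B does no work; ΔKE = |q|E d.
½mv_f² = ½mv₀² + |q|Ed = ½(3.322×10⁻²⁷)(1.05×10⁴)² + (1.602×10⁻¹⁹)(1.78×10⁴)(0.438) ≈ 1.831×10⁻¹⁹ J + 1.249×10⁻¹⁵ J ≈ 1.249×10⁻¹⁵ J.
v_f = √(2·1.249×10⁻¹⁵/3.322×10⁻²⁷) ≈ 8.67×10⁵ m/s.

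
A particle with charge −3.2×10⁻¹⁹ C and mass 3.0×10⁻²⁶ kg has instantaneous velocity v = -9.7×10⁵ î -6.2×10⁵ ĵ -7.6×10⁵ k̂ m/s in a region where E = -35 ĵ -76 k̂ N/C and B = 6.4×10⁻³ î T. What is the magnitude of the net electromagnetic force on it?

v×B = (0, -4860, 3970) N/C.
E + v×B = (0, -4900, 3890) N/C.
F = q(E + v×B) = (−3.2×10⁻¹⁹ C)·(0, -4900, 3890) = (0, 1.57×10⁻¹⁵, -1.25×10⁻¹⁵) N.
|F| = 2.00×10⁻¹⁵ N.

|F| ≈ 2.00×10⁻¹⁵ N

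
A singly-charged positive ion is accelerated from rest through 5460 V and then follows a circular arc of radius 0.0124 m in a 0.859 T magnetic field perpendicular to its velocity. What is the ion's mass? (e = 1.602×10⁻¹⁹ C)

m ≈ 1.66×10⁻²⁷ kg

Combine |q|V = ½mv² and r = mv/(|q|B): eliminate v to get m = qB²r²/(2V).
m = (1.602×10⁻¹⁹)(0.859)²(0.0124)²/(2·5460) ≈ 1.66×10⁻²⁷ kg.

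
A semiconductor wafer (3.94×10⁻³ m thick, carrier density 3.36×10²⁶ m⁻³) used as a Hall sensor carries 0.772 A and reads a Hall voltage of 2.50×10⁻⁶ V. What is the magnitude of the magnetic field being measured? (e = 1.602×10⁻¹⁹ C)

From V_H = IB/(n e t), B = V_H n e t / I.
B = (2.50×10⁻⁶)(3.36×10²⁶)(1.602×10⁻¹⁹)(3.94×10⁻³)/0.772 ≈ 0.687 T.

B ≈ 0.687 T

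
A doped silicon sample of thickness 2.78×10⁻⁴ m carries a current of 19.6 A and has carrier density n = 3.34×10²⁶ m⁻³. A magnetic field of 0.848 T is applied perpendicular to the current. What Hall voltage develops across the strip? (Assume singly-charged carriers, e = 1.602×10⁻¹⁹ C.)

V_H ≈ 1.12×10⁻³ V

V_H = IB/(n e t).
V_H = (19.6)(0.848)/((3.34×10²⁶)(1.602×10⁻¹⁹)(2.78×10⁻⁴)) ≈ 1.12×10⁻³ V.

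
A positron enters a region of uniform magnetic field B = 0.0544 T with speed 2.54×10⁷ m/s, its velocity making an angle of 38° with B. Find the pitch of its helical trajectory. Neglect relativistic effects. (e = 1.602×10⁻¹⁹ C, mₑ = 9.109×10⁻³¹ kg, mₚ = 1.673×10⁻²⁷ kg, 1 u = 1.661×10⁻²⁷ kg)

p ≈ 0.0131 m

v∥ = v cosθ = 2.54×10⁷·cos38° ≈ 2.002×10⁷ m/s.
T = 2πm/(|q|B) = 2π(9.109×10⁻³¹)/((1.602×10⁻¹⁹)(0.0544)) ≈ 6.567×10⁻¹⁰ s.
pitch = v∥ T = (2.002×10⁷)(6.567×10⁻¹⁰) ≈ 0.0131 m.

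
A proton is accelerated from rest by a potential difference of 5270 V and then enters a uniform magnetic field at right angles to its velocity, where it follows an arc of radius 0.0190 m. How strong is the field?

B ≈ 0.552 T

v = √(2|q|V/m) = √(2·1.602×10⁻¹⁹·5270/1.673×10⁻²⁷) ≈ 1.005×10⁶ m/s.
B = mv/(|q|r) = (1.673×10⁻²⁷)(1.005×10⁶)/((1.602×10⁻¹⁹)(0.0190)) ≈ 0.552 T.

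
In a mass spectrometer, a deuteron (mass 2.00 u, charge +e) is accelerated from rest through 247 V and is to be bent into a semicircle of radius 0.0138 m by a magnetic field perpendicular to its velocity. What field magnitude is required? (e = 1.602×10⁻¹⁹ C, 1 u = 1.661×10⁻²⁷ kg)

B ≈ 0.232 T

v = √(2|q|V/m) = √(2·1.602×10⁻¹⁹·247/3.322×10⁻²⁷) ≈ 1.543×10⁵ m/s.
B = mv/(|q|r) = (3.322×10⁻²⁷)(1.543×10⁵)/((1.602×10⁻¹⁹)(0.0138)) ≈ 0.232 T.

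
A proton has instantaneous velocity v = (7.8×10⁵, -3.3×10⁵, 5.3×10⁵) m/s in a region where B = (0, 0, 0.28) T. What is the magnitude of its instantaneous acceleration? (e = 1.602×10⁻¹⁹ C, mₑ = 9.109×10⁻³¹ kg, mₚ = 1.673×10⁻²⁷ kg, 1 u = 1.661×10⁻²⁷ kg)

v×B = (-9.24×10⁴, -2.18×10⁵, 0) N/C.
F = q v×B = (1.602×10⁻¹⁹ C)·(-9.24×10⁴, -2.18×10⁵, 0) = (-1.48×10⁻¹⁴, -3.50×10⁻¹⁴, 0) N.
|a| = |F|/m = 3.799×10⁻¹⁴/1.673×10⁻²⁷ ≈ 2.27×10¹³ m/s².

|a| ≈ 2.27×10¹³ m/s²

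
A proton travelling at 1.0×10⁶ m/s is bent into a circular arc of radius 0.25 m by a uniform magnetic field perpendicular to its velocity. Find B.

B ≈ 0.042 T

From |q|vB = mv²/r, B = mv/(|q|r).
B = (1.673×10⁻²⁷)(1.0×10⁶)/((1.602×10⁻¹⁹)(0.25)) ≈ 0.042 T.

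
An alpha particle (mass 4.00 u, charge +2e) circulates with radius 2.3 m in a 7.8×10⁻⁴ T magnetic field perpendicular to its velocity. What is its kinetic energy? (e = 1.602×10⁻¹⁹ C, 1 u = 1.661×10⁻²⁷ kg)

KE ≈ 2.5×10⁻¹⁷ J

v = |q|Br/m, then KE = ½mv² = (qBr)²/(2m).
v = (3.204×10⁻¹⁹)(7.8×10⁻⁴)(2.3)/6.644×10⁻²⁷ ≈ 8.651×10⁴ m/s.
KE = ½(6.644×10⁻²⁷)(8.651×10⁴)² ≈ 2.5×10⁻¹⁷ J.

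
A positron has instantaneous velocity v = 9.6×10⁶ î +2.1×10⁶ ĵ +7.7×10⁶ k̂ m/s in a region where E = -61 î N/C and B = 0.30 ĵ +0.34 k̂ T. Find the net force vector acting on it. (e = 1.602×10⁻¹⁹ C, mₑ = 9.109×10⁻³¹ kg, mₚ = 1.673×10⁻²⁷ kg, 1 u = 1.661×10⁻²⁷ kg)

F ≈ (-2.56×10⁻¹³, -5.23×10⁻¹³, 4.61×10⁻¹³) N

v×B = (-1.60×10⁶, -3.26×10⁶, 2.88×10⁶) N/C.
E + v×B = (-1.60×10⁶, -3.26×10⁶, 2.88×10⁶) N/C.
F = q(E + v×B) = (1.602×10⁻¹⁹ C)·(-1.60×10⁶, -3.26×10⁶, 2.88×10⁶) = (-2.56×10⁻¹³, -5.23×10⁻¹³, 4.61×10⁻¹³) N.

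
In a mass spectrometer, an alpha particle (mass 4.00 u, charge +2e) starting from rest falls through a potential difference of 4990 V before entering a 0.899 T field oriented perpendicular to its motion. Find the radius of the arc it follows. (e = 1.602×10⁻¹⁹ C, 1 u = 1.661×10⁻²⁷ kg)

r ≈ 0.0160 m

Acceleration: |q|V = ½mv² ⇒ v = √(2|q|V/m) = √(2·3.204×10⁻¹⁹·4990/6.644×10⁻²⁷) ≈ 6.937×10⁵ m/s.
In the field: r = mv/(|q|B) = (6.644×10⁻²⁷)(6.937×10⁵)/((3.204×10⁻¹⁹)(0.899)) ≈ 0.0160 m.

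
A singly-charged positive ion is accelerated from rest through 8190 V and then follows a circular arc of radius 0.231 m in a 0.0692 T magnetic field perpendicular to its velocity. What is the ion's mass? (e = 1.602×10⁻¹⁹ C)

Combine |q|V = ½mv² and r = mv/(|q|B): eliminate v to get m = qB²r²/(2V).
m = (1.602×10⁻¹⁹)(0.0692)²(0.231)²/(2·8190) ≈ 2.50×10⁻²⁷ kg.

m ≈ 2.50×10⁻²⁷ kg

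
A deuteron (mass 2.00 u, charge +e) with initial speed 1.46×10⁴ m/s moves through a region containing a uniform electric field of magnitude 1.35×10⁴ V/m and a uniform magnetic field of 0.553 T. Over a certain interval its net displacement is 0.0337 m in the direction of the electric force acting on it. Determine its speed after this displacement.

v_f ≈ 2.10×10⁵ m/s

B does no work; ΔKE = |q|E d.
½mv_f² = ½mv₀² + |q|Ed = ½(3.322×10⁻²⁷)(1.46×10⁴)² + (1.602×10⁻¹⁹)(1.35×10⁴)(0.0337) ≈ 3.541×10⁻¹⁹ J + 7.288×10⁻¹⁷ J ≈ 7.324×10⁻¹⁷ J.
v_f = √(2·7.324×10⁻¹⁷/3.322×10⁻²⁷) ≈ 2.10×10⁵ m/s.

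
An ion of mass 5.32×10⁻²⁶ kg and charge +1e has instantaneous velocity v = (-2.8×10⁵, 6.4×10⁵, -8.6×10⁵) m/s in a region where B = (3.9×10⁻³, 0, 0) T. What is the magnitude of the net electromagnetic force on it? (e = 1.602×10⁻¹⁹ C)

|F| ≈ 6.70×10⁻¹⁶ N

v×B = (0, -3350, -2500) N/C.
F = q v×B = (1.602×10⁻¹⁹ C)·(0, -3350, -2500) = (0, -5.37×10⁻¹⁶, -4.00×10⁻¹⁶) N.
|F| = 6.70×10⁻¹⁶ N.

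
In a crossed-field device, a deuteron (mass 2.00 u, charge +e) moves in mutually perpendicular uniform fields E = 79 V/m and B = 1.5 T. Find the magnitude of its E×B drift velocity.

v_d ≈ 53 m/s

In crossed fields the guiding centre drifts at v_d = |E×B|/B² = E/B, independent of charge and mass.
v_d = 79/1.5 = 53 m/s.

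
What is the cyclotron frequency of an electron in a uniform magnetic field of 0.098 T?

f ≈ 2.7×10⁹ Hz

f = |q|B/(2πm).
f = (1.602×10⁻¹⁹)(0.098)/(2π·9.109×10⁻³¹) ≈ 2.7×10⁹ Hz.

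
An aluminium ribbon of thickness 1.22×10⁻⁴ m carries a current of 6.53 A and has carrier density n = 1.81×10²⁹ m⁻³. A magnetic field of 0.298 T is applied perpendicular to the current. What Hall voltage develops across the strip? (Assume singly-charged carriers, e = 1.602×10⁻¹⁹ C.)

V_H ≈ 5.50×10⁻⁷ V

V_H = IB/(n e t).
V_H = (6.53)(0.298)/((1.81×10²⁹)(1.602×10⁻¹⁹)(1.22×10⁻⁴)) ≈ 5.50×10⁻⁷ V.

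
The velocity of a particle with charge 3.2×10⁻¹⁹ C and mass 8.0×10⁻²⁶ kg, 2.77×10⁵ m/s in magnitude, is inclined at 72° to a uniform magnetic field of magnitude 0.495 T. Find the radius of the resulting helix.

r ≈ 0.133 m

v⊥ = v sinθ = 2.77×10⁵·sin72° ≈ 2.634×10⁵ m/s.
r = m v⊥/(|q|B) = (8.0×10⁻²⁶)(2.634×10⁵)/((3.2×10⁻¹⁹)(0.495)) ≈ 0.133 m.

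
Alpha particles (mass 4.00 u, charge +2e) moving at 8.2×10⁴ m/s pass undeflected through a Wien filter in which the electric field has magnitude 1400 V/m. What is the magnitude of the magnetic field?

B = 0.017 T

Balance of forces in the selector: qE = qvB ⇒ B = E/v.
B = 1400/8.2×10⁴ = 0.017 T.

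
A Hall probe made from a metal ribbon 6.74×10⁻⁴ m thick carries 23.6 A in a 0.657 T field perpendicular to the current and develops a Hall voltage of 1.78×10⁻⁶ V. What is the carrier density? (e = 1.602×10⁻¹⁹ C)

n ≈ 8.07×10²⁸ m⁻³

From V_H = IB/(n e t), n = IB/(V_H e t).
n = (23.6)(0.657)/((1.78×10⁻⁶)(1.602×10⁻¹⁹)(6.74×10⁻⁴)) ≈ 8.07×10²⁸ m⁻³.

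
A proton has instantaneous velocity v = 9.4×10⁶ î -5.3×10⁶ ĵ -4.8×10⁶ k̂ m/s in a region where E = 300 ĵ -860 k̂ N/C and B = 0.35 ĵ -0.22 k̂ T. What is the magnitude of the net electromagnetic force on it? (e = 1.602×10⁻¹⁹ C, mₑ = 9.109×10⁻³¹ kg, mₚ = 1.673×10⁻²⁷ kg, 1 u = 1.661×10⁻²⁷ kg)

|F| ≈ 7.72×10⁻¹³ N

v×B = (2.85×10⁶, 2.07×10⁶, 3.29×10⁶) N/C.
E + v×B = (2.85×10⁶, 2.07×10⁶, 3.29×10⁶) N/C.
F = q(E + v×B) = (1.602×10⁻¹⁹ C)·(2.85×10⁶, 2.07×10⁶, 3.29×10⁶) = (4.56×10⁻¹³, 3.31×10⁻¹³, 5.27×10⁻¹³) N.
|F| = 7.72×10⁻¹³ N.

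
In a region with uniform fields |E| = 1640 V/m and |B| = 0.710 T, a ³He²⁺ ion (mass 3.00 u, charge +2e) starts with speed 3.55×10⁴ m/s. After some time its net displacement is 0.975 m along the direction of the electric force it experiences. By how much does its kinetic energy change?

ΔKE ≈ 5.12×10⁻¹⁶ J

The magnetic force is always ⟂ v and does no work; only the electric force changes KE.
ΔKE = F_E · d = |q|E d = (3.204×10⁻¹⁹)(1640)(0.975) ≈ 5.12×10⁻¹⁶ J.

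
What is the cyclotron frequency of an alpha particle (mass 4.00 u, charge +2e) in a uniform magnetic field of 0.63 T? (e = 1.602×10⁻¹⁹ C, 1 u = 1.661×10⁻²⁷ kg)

f = |q|B/(2πm).
f = (3.204×10⁻¹⁹)(0.63)/(2π·6.644×10⁻²⁷) ≈ 4.8×10⁶ Hz.

f ≈ 4.8×10⁶ Hz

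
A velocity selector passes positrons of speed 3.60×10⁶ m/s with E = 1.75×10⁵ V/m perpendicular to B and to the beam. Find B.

B = 0.0486 T

Balance of forces in the selector: qE = qvB ⇒ B = E/v.
B = 1.75×10⁵/3.60×10⁶ = 0.0486 T.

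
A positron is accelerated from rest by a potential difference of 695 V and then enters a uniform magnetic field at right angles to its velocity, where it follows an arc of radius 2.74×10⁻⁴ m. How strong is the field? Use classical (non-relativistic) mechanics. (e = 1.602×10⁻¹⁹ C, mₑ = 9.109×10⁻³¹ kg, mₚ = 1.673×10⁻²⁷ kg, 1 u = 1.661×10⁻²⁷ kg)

v = √(2|q|V/m) = √(2·1.602×10⁻¹⁹·695/9.109×10⁻³¹) ≈ 1.564×10⁷ m/s.
B = mv/(|q|r) = (9.109×10⁻³¹)(1.564×10⁷)/((1.602×10⁻¹⁹)(2.74×10⁻⁴)) ≈ 0.324 T.

B ≈ 0.324 T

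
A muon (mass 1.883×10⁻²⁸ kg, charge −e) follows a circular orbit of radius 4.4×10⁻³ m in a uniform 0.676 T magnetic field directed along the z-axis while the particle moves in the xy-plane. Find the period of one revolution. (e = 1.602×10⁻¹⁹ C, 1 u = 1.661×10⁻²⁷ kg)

T ≈ 1.09×10⁻⁸ s

The cyclotron period depends only on m, q, B: T = 2πm/(|q|B).
T = 2π(1.883×10⁻²⁸)/((1.602×10⁻¹⁹)(0.676)) ≈ 1.09×10⁻⁸ s.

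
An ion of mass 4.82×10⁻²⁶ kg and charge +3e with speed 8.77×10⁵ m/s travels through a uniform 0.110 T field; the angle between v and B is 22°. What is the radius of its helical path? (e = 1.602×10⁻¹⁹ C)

v⊥ = v sinθ = 8.77×10⁵·sin22° ≈ 3.285×10⁵ m/s.
r = m v⊥/(|q|B) = (4.82×10⁻²⁶)(3.285×10⁵)/((4.806×10⁻¹⁹)(0.110)) ≈ 0.300 m.

r ≈ 0.300 m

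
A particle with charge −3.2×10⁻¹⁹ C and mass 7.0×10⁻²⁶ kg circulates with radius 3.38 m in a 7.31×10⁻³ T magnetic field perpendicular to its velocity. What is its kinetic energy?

v = |q|Br/m, then KE = ½mv² = (qBr)²/(2m).
v = (3.2×10⁻¹⁹)(7.31×10⁻³)(3.38)/7.0×10⁻²⁶ ≈ 1.129×10⁵ m/s.
KE = ½(7.0×10⁻²⁶)(1.129×10⁵)² ≈ 4.47×10⁻¹⁶ J = 2790 eV.

KE ≈ 2790 eV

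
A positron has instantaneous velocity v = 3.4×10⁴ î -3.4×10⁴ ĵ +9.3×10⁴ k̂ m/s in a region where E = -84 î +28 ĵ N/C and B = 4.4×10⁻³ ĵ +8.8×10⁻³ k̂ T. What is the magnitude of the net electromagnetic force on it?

|F| ≈ 1.36×10⁻¹⁶ N

v×B = (-708, -299, 150) N/C.
E + v×B = (-792, -271, 150) N/C.
F = q(E + v×B) = (1.602×10⁻¹⁹ C)·(-792, -271, 150) = (-1.27×10⁻¹⁶, -4.34×10⁻¹⁷, 2.40×10⁻¹⁷) N.
|F| = 1.36×10⁻¹⁶ N.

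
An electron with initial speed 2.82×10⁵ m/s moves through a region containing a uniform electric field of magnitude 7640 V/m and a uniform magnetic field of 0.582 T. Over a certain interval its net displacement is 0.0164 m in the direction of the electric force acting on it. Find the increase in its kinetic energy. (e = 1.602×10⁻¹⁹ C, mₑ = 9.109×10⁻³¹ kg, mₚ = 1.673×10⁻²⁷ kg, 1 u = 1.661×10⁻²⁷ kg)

The magnetic force is always ⟂ v and does no work; only the electric force changes KE.
ΔKE = F_E · d = |q|E d = (1.602×10⁻¹⁹)(7640)(0.0164) ≈ 2.01×10⁻¹⁷ J.

ΔKE ≈ 2.01×10⁻¹⁷ J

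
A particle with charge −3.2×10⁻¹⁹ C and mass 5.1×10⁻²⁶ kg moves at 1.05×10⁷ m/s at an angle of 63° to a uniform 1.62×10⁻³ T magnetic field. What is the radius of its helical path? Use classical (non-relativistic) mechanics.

v⊥ = v sinθ = 1.05×10⁷·sin63° ≈ 9.356×10⁶ m/s.
r = m v⊥/(|q|B) = (5.1×10⁻²⁶)(9.356×10⁶)/((3.2×10⁻¹⁹)(1.62×10⁻³)) ≈ 920 m.

r ≈ 920 m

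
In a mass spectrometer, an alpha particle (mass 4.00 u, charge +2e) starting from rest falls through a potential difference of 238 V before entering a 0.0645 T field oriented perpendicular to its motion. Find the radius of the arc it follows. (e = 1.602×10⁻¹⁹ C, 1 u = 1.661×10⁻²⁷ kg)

Acceleration: |q|V = ½mv² ⇒ v = √(2|q|V/m) = √(2·3.204×10⁻¹⁹·238/6.644×10⁻²⁷) ≈ 1.515×10⁵ m/s.
In the field: r = mv/(|q|B) = (6.644×10⁻²⁷)(1.515×10⁵)/((3.204×10⁻¹⁹)(0.0645)) ≈ 0.0487 m.

r ≈ 0.0487 m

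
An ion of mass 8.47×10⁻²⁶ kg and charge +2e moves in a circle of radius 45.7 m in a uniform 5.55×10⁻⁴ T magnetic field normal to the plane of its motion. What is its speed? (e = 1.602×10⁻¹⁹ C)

v ≈ 9.59×10⁴ m/s

From |q|vB = mv²/r, v = |q|Br/m.
v = (3.204×10⁻¹⁹)(5.55×10⁻⁴)(45.7)/8.47×10⁻²⁶ ≈ 9.59×10⁴ m/s.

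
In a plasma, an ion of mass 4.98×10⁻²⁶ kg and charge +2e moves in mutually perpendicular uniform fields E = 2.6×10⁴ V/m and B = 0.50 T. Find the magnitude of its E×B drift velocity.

The steady drift has the magnetic force balancing the electric force, so v_d = E/B.
v_d = 2.6×10⁴/0.50 = 5.2×10⁴ m/s.

v_d ≈ 5.2×10⁴ m/s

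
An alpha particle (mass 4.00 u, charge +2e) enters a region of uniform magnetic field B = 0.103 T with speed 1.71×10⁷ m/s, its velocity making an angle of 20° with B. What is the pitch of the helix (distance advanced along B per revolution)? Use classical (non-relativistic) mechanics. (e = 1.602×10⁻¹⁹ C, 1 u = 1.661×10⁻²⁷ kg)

p ≈ 20.3 m

v∥ = v cosθ = 1.71×10⁷·cos20° ≈ 1.607×10⁷ m/s.
T = 2πm/(|q|B) = 2π(6.644×10⁻²⁷)/((3.204×10⁻¹⁹)(0.103)) ≈ 1.265×10⁻⁶ s.
pitch = v∥ T = (1.607×10⁷)(1.265×10⁻⁶) ≈ 20.3 m.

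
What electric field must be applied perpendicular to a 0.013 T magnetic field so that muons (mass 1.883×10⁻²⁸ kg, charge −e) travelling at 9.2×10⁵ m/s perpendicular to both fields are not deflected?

For straight-line motion qE = qvB, so E = vB.
E = 9.2×10⁵ × 0.013 = 1.2×10⁴ V/m.

E = 1.2×10⁴ V/m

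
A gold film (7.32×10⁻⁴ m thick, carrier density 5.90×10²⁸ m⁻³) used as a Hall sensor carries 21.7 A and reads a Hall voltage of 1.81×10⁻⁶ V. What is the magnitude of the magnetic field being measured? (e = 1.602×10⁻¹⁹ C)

B ≈ 0.577 T

From V_H = IB/(n e t), B = V_H n e t / I.
B = (1.81×10⁻⁶)(5.90×10²⁸)(1.602×10⁻¹⁹)(7.32×10⁻⁴)/21.7 ≈ 0.577 T.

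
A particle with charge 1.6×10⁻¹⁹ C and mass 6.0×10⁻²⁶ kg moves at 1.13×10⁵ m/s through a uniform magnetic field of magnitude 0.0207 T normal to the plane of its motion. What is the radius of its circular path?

r ≈ 2.05 m

The magnetic force provides the centripetal force: |q|vB = mv²/r.
r = mv/(|q|B) = (6.0×10⁻²⁶)(1.13×10⁵)/((1.6×10⁻¹⁹)(0.0207)) ≈ 2.05 m.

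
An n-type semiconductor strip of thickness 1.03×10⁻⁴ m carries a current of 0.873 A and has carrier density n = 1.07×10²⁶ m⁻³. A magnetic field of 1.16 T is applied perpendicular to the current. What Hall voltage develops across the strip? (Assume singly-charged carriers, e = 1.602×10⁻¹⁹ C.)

V_H = IB/(n e t).
V_H = (0.873)(1.16)/((1.07×10²⁶)(1.602×10⁻¹⁹)(1.03×10⁻⁴)) ≈ 5.74×10⁻⁴ V.

V_H ≈ 5.74×10⁻⁴ V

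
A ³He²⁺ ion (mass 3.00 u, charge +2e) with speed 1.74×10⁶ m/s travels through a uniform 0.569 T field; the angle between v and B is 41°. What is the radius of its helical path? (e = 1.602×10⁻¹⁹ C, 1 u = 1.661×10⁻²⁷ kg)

r ≈ 0.0312 m

v⊥ = v sinθ = 1.74×10⁶·sin41° ≈ 1.142×10⁶ m/s.
r = m v⊥/(|q|B) = (4.983×10⁻²⁷)(1.142×10⁶)/((3.204×10⁻¹⁹)(0.569)) ≈ 0.0312 m.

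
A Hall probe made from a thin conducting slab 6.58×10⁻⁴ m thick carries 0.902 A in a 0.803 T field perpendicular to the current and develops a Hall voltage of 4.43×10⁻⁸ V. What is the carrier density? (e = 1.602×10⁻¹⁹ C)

n ≈ 1.55×10²⁹ m⁻³

From V_H = IB/(n e t), n = IB/(V_H e t).
n = (0.902)(0.803)/((4.43×10⁻⁸)(1.602×10⁻¹⁹)(6.58×10⁻⁴)) ≈ 1.55×10²⁹ m⁻³.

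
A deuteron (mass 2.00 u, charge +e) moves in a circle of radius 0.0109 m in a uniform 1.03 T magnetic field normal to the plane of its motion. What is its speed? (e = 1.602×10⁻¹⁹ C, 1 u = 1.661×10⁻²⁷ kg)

v ≈ 5.41×10⁵ m/s

From |q|vB = mv²/r, v = |q|Br/m.
v = (1.602×10⁻¹⁹)(1.03)(0.0109)/3.322×10⁻²⁷ ≈ 5.41×10⁵ m/s.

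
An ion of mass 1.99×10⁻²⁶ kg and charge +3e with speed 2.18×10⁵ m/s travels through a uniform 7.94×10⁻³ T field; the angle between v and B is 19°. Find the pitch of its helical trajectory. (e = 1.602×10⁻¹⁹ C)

p ≈ 6.75 m

v∥ = v cosθ = 2.18×10⁵·cos19° ≈ 2.061×10⁵ m/s.
T = 2πm/(|q|B) = 2π(1.99×10⁻²⁶)/((4.806×10⁻¹⁹)(7.94×10⁻³)) ≈ 3.277×10⁻⁵ s.
pitch = v∥ T = (2.061×10⁵)(3.277×10⁻⁵) ≈ 6.75 m.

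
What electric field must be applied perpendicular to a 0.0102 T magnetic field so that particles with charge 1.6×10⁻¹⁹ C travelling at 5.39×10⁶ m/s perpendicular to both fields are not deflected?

For straight-line motion qE = qvB, so E = vB.
E = 5.39×10⁶ × 0.0102 = 5.50×10⁴ V/m.

E = 5.50×10⁴ V/m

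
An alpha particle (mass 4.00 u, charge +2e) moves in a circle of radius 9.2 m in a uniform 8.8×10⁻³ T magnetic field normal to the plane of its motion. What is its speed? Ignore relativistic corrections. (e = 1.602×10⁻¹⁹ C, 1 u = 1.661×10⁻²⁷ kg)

v ≈ 3.9×10⁶ m/s

From |q|vB = mv²/r, v = |q|Br/m.
v = (3.204×10⁻¹⁹)(8.8×10⁻³)(9.2)/6.644×10⁻²⁷ ≈ 3.9×10⁶ m/s.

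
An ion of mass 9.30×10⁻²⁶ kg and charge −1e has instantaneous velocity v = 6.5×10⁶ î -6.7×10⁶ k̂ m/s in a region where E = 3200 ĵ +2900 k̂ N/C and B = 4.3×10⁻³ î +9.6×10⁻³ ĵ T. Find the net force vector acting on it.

v×B = (6.43×10⁴, -2.88×10⁴, 6.24×10⁴) N/C.
E + v×B = (6.43×10⁴, -2.56×10⁴, 6.53×10⁴) N/C.
F = q(E + v×B) = (−1.602×10⁻¹⁹ C)·(6.43×10⁴, -2.56×10⁴, 6.53×10⁴) = (-1.03×10⁻¹⁴, 4.10×10⁻¹⁵, -1.05×10⁻¹⁴) N.

F ≈ (-1.03×10⁻¹⁴, 4.10×10⁻¹⁵, -1.05×10⁻¹⁴) N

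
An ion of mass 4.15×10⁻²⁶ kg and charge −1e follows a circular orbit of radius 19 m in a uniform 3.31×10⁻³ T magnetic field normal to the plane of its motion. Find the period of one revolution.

The cyclotron period depends only on m, q, B: T = 2πm/(|q|B).
T = 2π(4.15×10⁻²⁶)/((1.602×10⁻¹⁹)(3.31×10⁻³)) ≈ 4.92×10⁻⁴ s.

T ≈ 4.92×10⁻⁴ s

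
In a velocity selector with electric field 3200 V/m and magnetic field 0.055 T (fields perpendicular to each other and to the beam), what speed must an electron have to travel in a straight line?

v = 5.8×10⁴ m/s

For undeflected motion the electric and magnetic forces balance: qE = qvB.
v = E/B = 3200/0.055 = 5.8×10⁴ m/s.
The result is independent of the particle's charge and mass.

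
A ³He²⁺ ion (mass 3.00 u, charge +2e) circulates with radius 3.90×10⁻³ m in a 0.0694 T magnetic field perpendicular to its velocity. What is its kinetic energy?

v = |q|Br/m, then KE = ½mv² = (qBr)²/(2m).
v = (3.204×10⁻¹⁹)(0.0694)(3.90×10⁻³)/4.983×10⁻²⁷ ≈ 1.740×10⁴ m/s.
KE = ½(4.983×10⁻²⁷)(1.740×10⁴)² ≈ 7.55×10⁻¹⁹ J.

KE ≈ 7.55×10⁻¹⁹ J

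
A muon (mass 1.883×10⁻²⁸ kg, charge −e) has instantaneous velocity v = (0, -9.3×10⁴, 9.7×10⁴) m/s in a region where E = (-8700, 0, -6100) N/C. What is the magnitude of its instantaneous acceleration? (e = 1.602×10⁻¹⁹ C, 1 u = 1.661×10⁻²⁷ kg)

Only an electric field acts, so F = qE = (−1.602×10⁻¹⁹ C)·(-8700, 0, -6100) = (1.39×10⁻¹⁵, 0, 9.77×10⁻¹⁶) N.
|a| = |F|/m = 1.702×10⁻¹⁵/1.883×10⁻²⁸ ≈ 9.04×10¹² m/s².

|a| ≈ 9.04×10¹² m/s²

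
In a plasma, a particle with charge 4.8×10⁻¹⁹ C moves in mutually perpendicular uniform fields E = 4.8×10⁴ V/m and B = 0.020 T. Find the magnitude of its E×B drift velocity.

v_d ≈ 2.4×10⁶ m/s

In crossed fields the guiding centre drifts at v_d = |E×B|/B² = E/B, independent of charge and mass.
v_d = 4.8×10⁴/0.020 = 2.4×10⁶ m/s.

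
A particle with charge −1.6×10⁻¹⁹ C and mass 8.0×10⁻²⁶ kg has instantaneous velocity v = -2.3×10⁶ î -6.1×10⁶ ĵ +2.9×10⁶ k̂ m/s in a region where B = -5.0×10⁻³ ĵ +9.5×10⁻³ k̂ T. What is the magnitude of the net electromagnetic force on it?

|F| ≈ 8.00×10⁻¹⁵ N

v×B = (-4.34×10⁴, 2.18×10⁴, 1.15×10⁴) N/C.
F = q v×B = (−1.6×10⁻¹⁹ C)·(-4.34×10⁴, 2.18×10⁴, 1.15×10⁴) = (6.95×10⁻¹⁵, -3.50×10⁻¹⁵, -1.84×10⁻¹⁵) N.
|F| = 8.00×10⁻¹⁵ N.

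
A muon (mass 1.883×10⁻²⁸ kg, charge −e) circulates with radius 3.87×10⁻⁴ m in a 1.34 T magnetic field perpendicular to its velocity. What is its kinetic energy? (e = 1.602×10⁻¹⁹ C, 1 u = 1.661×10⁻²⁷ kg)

v = |q|Br/m, then KE = ½mv² = (qBr)²/(2m).
v = (1.602×10⁻¹⁹)(1.34)(3.87×10⁻⁴)/1.883×10⁻²⁸ ≈ 4.412×10⁵ m/s.
KE = ½(1.883×10⁻²⁸)(4.412×10⁵)² ≈ 1.83×10⁻¹⁷ J = 114 eV.

KE ≈ 114 eV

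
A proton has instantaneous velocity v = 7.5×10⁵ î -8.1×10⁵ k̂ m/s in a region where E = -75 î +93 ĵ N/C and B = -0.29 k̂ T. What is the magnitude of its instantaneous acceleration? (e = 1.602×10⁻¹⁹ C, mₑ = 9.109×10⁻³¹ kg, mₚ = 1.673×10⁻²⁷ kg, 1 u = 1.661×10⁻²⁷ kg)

v×B = (0, 2.17×10⁵, 0) N/C.
E + v×B = (-75.0, 2.18×10⁵, 0) N/C.
F = q(E + v×B) = (1.602×10⁻¹⁹ C)·(-75.0, 2.18×10⁵, 0) = (-1.20×10⁻¹⁷, 3.49×10⁻¹⁴, 0) N.
|a| = |F|/m = 3.486×10⁻¹⁴/1.673×10⁻²⁷ ≈ 2.08×10¹³ m/s².

|a| ≈ 2.08×10¹³ m/s²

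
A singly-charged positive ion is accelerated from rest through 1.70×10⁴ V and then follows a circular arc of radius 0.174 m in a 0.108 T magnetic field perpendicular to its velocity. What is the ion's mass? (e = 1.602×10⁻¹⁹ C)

Combine |q|V = ½mv² and r = mv/(|q|B): eliminate v to get m = qB²r²/(2V).
m = (1.602×10⁻¹⁹)(0.108)²(0.174)²/(2·1.70×10⁴) ≈ 1.66×10⁻²⁷ kg.

m ≈ 1.66×10⁻²⁷ kg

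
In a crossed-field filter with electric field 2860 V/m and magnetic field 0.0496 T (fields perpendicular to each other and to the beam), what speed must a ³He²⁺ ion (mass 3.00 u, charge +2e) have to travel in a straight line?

For undeflected motion the electric and magnetic forces balance: qE = qvB.
v = E/B = 2860/0.0496 = 5.77×10⁴ m/s.
The result is independent of the particle's charge and mass.

v = 5.77×10⁴ m/s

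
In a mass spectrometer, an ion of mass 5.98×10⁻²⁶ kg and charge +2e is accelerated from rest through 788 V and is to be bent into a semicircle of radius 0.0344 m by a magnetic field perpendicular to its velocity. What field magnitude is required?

B ≈ 0.499 T

v = √(2|q|V/m) = √(2·3.204×10⁻¹⁹·788/5.98×10⁻²⁶) ≈ 9.189×10⁴ m/s.
B = mv/(|q|r) = (5.98×10⁻²⁶)(9.189×10⁴)/((3.204×10⁻¹⁹)(0.0344)) ≈ 0.499 T.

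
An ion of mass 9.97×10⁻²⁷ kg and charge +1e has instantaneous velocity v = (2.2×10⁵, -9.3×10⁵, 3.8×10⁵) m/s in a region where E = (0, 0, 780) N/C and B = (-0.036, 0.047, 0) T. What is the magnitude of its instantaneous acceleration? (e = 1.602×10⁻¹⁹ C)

v×B = (-1.79×10⁴, -1.37×10⁴, -2.31×10⁴) N/C.
E + v×B = (-1.79×10⁴, -1.37×10⁴, -2.24×10⁴) N/C.
F = q(E + v×B) = (1.602×10⁻¹⁹ C)·(-1.79×10⁴, -1.37×10⁴, -2.24×10⁴) = (-2.86×10⁻¹⁵, -2.19×10⁻¹⁵, -3.58×10⁻¹⁵) N.
|a| = |F|/m = 5.081×10⁻¹⁵/9.97×10⁻²⁷ ≈ 5.10×10¹¹ m/s².

|a| ≈ 5.10×10¹¹ m/s²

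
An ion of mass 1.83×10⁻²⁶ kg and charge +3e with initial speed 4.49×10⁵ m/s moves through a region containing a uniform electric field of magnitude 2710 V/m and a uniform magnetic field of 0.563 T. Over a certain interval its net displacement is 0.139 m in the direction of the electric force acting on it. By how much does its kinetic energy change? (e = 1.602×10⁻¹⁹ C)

The magnetic force is always ⟂ v and does no work; only the electric force changes KE.
ΔKE = F_E · d = |q|E d = (4.806×10⁻¹⁹)(2710)(0.139) ≈ 1.81×10⁻¹⁶ J.

ΔKE ≈ 1.81×10⁻¹⁶ J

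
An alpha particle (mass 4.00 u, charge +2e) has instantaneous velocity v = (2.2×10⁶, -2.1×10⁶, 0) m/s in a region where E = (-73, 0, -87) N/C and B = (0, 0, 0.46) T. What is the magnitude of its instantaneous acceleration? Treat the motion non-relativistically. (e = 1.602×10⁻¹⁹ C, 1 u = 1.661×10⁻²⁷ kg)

v×B = (-9.66×10⁵, -1.01×10⁶, 0) N/C.
E + v×B = (-9.66×10⁵, -1.01×10⁶, -87.0) N/C.
F = q(E + v×B) = (3.204×10⁻¹⁹ C)·(-9.66×10⁵, -1.01×10⁶, -87.0) = (-3.10×10⁻¹³, -3.24×10⁻¹³, -2.79×10⁻¹⁷) N.
|a| = |F|/m = 4.483×10⁻¹³/6.644×10⁻²⁷ ≈ 6.75×10¹³ m/s².

|a| ≈ 6.75×10¹³ m/s²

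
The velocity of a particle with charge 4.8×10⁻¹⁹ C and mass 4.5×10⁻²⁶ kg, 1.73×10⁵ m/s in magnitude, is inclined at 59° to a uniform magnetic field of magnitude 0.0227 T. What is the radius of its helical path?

r ≈ 0.612 m

v⊥ = v sinθ = 1.73×10⁵·sin59° ≈ 1.483×10⁵ m/s.
r = m v⊥/(|q|B) = (4.5×10⁻²⁶)(1.483×10⁵)/((4.8×10⁻¹⁹)(0.0227)) ≈ 0.612 m.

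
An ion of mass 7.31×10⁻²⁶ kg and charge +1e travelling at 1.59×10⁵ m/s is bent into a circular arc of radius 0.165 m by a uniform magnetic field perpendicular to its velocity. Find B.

B ≈ 0.440 T

From |q|vB = mv²/r, B = mv/(|q|r).
B = (7.31×10⁻²⁶)(1.59×10⁵)/((1.602×10⁻¹⁹)(0.165)) ≈ 0.440 T.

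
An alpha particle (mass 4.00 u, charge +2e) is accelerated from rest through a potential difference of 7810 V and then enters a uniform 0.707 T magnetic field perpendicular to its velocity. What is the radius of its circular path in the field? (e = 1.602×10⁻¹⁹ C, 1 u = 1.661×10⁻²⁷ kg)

r ≈ 0.0255 m

Acceleration: |q|V = ½mv² ⇒ v = √(2|q|V/m) = √(2·3.204×10⁻¹⁹·7810/6.644×10⁻²⁷) ≈ 8.679×10⁵ m/s.
In the field: r = mv/(|q|B) = (6.644×10⁻²⁷)(8.679×10⁵)/((3.204×10⁻¹⁹)(0.707)) ≈ 0.0255 m.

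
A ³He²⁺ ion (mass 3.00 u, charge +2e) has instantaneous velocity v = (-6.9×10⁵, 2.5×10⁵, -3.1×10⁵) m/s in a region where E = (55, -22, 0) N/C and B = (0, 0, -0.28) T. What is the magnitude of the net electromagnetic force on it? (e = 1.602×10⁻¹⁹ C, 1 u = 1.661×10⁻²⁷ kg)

|F| ≈ 6.58×10⁻¹⁴ N

v×B = (-7.00×10⁴, -1.93×10⁵, 0) N/C.
E + v×B = (-6.99×10⁴, -1.93×10⁵, 0) N/C.
F = q(E + v×B) = (3.204×10⁻¹⁹ C)·(-6.99×10⁴, -1.93×10⁵, 0) = (-2.24×10⁻¹⁴, -6.19×10⁻¹⁴, 0) N.
|F| = 6.58×10⁻¹⁴ N.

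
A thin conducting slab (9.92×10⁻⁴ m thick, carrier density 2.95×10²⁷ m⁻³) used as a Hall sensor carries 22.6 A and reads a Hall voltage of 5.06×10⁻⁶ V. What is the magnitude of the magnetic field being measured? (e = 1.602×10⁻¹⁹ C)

From V_H = IB/(n e t), B = V_H n e t / I.
B = (5.06×10⁻⁶)(2.95×10²⁷)(1.602×10⁻¹⁹)(9.92×10⁻⁴)/22.6 ≈ 0.105 T.

B ≈ 0.105 T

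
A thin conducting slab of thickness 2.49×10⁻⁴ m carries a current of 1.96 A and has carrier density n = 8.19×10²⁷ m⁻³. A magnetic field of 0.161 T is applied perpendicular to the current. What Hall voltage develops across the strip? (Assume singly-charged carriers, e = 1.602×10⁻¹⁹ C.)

V_H ≈ 9.66×10⁻⁷ V

V_H = IB/(n e t).
V_H = (1.96)(0.161)/((8.19×10²⁷)(1.602×10⁻¹⁹)(2.49×10⁻⁴)) ≈ 9.66×10⁻⁷ V.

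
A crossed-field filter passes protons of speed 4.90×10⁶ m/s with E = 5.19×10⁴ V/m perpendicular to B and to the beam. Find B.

B = 0.0106 T

Balance of forces in the selector: qE = qvB ⇒ B = E/v.
B = 5.19×10⁴/4.90×10⁶ = 0.0106 T.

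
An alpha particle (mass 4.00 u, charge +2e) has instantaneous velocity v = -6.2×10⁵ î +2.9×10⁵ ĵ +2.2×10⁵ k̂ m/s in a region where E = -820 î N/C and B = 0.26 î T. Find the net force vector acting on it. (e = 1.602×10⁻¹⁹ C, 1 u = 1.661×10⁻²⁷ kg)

v×B = (0, 5.72×10⁴, -7.54×10⁴) N/C.
E + v×B = (-820, 5.72×10⁴, -7.54×10⁴) N/C.
F = q(E + v×B) = (3.204×10⁻¹⁹ C)·(-820, 5.72×10⁴, -7.54×10⁴) = (-2.63×10⁻¹⁶, 1.83×10⁻¹⁴, -2.42×10⁻¹⁴) N.

F ≈ (-2.63×10⁻¹⁶, 1.83×10⁻¹⁴, -2.42×10⁻¹⁴) N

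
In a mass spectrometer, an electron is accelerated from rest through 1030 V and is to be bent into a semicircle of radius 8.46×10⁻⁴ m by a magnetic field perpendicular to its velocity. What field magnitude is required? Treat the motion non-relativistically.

v = √(2|q|V/m) = √(2·1.602×10⁻¹⁹·1030/9.109×10⁻³¹) ≈ 1.903×10⁷ m/s.
B = mv/(|q|r) = (9.109×10⁻³¹)(1.903×10⁷)/((1.602×10⁻¹⁹)(8.46×10⁻⁴)) ≈ 0.128 T.

B ≈ 0.128 T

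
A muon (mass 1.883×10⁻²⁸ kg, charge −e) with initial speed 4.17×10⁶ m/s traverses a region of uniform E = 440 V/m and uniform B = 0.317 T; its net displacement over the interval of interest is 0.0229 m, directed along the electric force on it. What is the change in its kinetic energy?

The magnetic force is always ⟂ v and does no work; only the electric force changes KE.
ΔKE = F_E · d = |q|E d = (1.602×10⁻¹⁹)(440)(0.0229) ≈ 1.61×10⁻¹⁸ J.

ΔKE ≈ 1.61×10⁻¹⁸ J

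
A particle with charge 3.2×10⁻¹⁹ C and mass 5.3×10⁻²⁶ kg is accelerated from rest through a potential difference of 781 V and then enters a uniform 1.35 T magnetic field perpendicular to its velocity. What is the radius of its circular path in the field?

Acceleration: |q|V = ½mv² ⇒ v = √(2|q|V/m) = √(2·3.2×10⁻¹⁹·781/5.3×10⁻²⁶) ≈ 9.711×10⁴ m/s.
In the field: r = mv/(|q|B) = (5.3×10⁻²⁶)(9.711×10⁴)/((3.2×10⁻¹⁹)(1.35)) ≈ 0.0119 m.

r ≈ 0.0119 m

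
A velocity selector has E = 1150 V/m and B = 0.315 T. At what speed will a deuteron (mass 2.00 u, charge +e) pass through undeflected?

v = 3650 m/s

For undeflected motion the electric and magnetic forces balance: qE = qvB.
v = E/B = 1150/0.315 = 3650 m/s.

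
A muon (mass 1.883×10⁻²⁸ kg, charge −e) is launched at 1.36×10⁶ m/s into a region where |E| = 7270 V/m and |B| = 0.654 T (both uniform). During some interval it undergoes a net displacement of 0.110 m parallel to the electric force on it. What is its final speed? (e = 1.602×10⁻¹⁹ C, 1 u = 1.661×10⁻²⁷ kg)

B does no work; ΔKE = |q|E d.
½mv_f² = ½mv₀² + |q|Ed = ½(1.883×10⁻²⁸)(1.36×10⁶)² + (1.602×10⁻¹⁹)(7270)(0.110) ≈ 1.741×10⁻¹⁶ J + 1.281×10⁻¹⁶ J ≈ 3.023×10⁻¹⁶ J.
v_f = √(2·3.023×10⁻¹⁶/1.883×10⁻²⁸) ≈ 1.79×10⁶ m/s.

v_f ≈ 1.79×10⁶ m/s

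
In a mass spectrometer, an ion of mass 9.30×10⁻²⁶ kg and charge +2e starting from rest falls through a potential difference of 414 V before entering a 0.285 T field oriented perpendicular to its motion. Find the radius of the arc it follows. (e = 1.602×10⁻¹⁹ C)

Acceleration: |q|V = ½mv² ⇒ v = √(2|q|V/m) = √(2·3.204×10⁻¹⁹·414/9.30×10⁻²⁶) ≈ 5.341×10⁴ m/s.
In the field: r = mv/(|q|B) = (9.30×10⁻²⁶)(5.341×10⁴)/((3.204×10⁻¹⁹)(0.285)) ≈ 0.0544 m.

r ≈ 0.0544 m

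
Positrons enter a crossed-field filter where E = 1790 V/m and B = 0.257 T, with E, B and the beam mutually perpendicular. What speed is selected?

Zero net Lorentz force requires |qE| = |q v×B|, i.e. E = vB.
v = E/B = 1790/0.257 = 6960 m/s.

v = 6960 m/s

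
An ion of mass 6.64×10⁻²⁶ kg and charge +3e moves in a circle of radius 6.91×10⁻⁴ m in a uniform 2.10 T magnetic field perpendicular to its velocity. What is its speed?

From |q|vB = mv²/r, v = |q|Br/m.
v = (4.806×10⁻¹⁹)(2.10)(6.91×10⁻⁴)/6.64×10⁻²⁶ ≈ 1.05×10⁴ m/s.

v ≈ 1.05×10⁴ m/s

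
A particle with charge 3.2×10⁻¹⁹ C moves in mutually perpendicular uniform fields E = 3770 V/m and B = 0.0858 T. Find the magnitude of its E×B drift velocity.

v_d ≈ 4.39×10⁴ m/s

In crossed fields the guiding centre drifts at v_d = |E×B|/B² = E/B, independent of charge and mass.
v_d = 3770/0.0858 = 4.39×10⁴ m/s.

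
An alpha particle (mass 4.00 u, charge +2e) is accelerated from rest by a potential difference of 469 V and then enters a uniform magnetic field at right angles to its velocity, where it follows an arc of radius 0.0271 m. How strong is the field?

B ≈ 0.163 T

v = √(2|q|V/m) = √(2·3.204×10⁻¹⁹·469/6.644×10⁻²⁷) ≈ 2.127×10⁵ m/s.
B = mv/(|q|r) = (6.644×10⁻²⁷)(2.127×10⁵)/((3.204×10⁻¹⁹)(0.0271)) ≈ 0.163 T.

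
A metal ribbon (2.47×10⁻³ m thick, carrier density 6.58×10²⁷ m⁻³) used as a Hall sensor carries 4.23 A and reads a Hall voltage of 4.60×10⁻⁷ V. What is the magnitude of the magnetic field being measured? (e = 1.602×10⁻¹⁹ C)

B ≈ 0.283 T

From V_H = IB/(n e t), B = V_H n e t / I.
B = (4.60×10⁻⁷)(6.58×10²⁷)(1.602×10⁻¹⁹)(2.47×10⁻³)/4.23 ≈ 0.283 T.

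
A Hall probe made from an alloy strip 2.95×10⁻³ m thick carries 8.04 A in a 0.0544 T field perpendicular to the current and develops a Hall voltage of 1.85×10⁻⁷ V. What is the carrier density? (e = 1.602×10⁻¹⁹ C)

n ≈ 5.00×10²⁷ m⁻³

From V_H = IB/(n e t), n = IB/(V_H e t).
n = (8.04)(0.0544)/((1.85×10⁻⁷)(1.602×10⁻¹⁹)(2.95×10⁻³)) ≈ 5.00×10²⁷ m⁻³.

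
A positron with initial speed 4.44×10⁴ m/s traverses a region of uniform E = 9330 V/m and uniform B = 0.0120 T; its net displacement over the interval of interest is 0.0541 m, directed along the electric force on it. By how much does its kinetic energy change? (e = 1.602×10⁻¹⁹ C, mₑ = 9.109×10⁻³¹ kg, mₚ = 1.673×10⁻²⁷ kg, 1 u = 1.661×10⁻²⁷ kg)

ΔKE ≈ 8.09×10⁻¹⁷ J

The magnetic force is always ⟂ v and does no work; only the electric force changes KE.
ΔKE = F_E · d = |q|E d = (1.602×10⁻¹⁹)(9330)(0.0541) ≈ 8.09×10⁻¹⁷ J.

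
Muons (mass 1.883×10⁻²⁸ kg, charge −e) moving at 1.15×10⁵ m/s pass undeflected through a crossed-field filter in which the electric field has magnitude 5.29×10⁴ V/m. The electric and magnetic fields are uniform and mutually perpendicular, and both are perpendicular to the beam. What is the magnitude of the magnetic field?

B = 0.460 T

Balance of forces in the selector: qE = qvB ⇒ B = E/v.
B = 5.29×10⁴/1.15×10⁵ = 0.460 T.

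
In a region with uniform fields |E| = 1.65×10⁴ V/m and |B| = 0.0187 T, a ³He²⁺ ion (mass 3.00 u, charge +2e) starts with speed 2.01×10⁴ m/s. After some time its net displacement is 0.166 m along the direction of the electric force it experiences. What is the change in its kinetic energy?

ΔKE ≈ 8.78×10⁻¹⁶ J

The magnetic force is always ⟂ v and does no work; only the electric force changes KE.
ΔKE = F_E · d = |q|E d = (3.204×10⁻¹⁹)(1.65×10⁴)(0.166) ≈ 8.78×10⁻¹⁶ J.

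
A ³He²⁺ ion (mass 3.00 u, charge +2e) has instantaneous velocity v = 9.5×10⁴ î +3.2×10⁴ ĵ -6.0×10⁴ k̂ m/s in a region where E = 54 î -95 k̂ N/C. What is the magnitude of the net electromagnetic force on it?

Only an electric field acts, so F = qE = (3.204×10⁻¹⁹ C)·(54.0, 0, -95.0) = (1.73×10⁻¹⁷, 0, -3.04×10⁻¹⁷) N.
|F| = 3.50×10⁻¹⁷ N.

|F| ≈ 3.50×10⁻¹⁷ N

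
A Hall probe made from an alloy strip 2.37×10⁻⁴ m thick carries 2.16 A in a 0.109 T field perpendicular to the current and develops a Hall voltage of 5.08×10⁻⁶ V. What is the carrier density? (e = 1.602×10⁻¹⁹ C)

n ≈ 1.22×10²⁷ m⁻³

From V_H = IB/(n e t), n = IB/(V_H e t).
n = (2.16)(0.109)/((5.08×10⁻⁶)(1.602×10⁻¹⁹)(2.37×10⁻⁴)) ≈ 1.22×10²⁷ m⁻³.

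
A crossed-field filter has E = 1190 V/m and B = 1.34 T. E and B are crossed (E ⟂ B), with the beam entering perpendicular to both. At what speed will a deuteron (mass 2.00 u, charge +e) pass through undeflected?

v = 888 m/s

For undeflected motion the electric and magnetic forces balance: qE = qvB.
v = E/B = 1190/1.34 = 888 m/s.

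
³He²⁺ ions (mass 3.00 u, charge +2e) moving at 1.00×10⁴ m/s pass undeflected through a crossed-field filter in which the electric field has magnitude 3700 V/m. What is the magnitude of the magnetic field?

B = 0.370 T

Balance of forces in the selector: qE = qvB ⇒ B = E/v.
B = 3700/1.00×10⁴ = 0.370 T.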